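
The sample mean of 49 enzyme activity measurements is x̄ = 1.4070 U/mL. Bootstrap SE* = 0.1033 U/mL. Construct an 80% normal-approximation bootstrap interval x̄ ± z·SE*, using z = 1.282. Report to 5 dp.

Margin = 1.282 × 0.1033 = 0.132431
Interval: 1.4070 ± 0.132431

(1.27457, 1.53943)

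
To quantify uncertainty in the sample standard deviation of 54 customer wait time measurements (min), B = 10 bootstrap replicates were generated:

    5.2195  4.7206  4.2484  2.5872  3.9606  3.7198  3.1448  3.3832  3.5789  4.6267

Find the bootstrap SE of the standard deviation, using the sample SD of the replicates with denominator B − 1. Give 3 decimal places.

SE* = 0.800

Bootstrap SE is the standard deviation of the 10 replicate standard deviations.
Mean of replicates: (5.2195 + 4.7206 + 4.2484 + 2.5872 + 3.9606 + 3.7198 + 3.1448 + 3.3832 + 3.5789 + 4.6267) / 10 = 39.18970 / 10 = 3.91897
Sum of squared deviations: (+1.30053)² + (+0.80163)² + (+0.32943)² + (−1.33177)² + (+0.04163)² + (−0.19917)² + (−0.77417)² + (−0.53577)² + (−0.34007)² + (+0.70773)² = 5.76044
Variance = 5.76044 / 9 = 0.64005
SE* = √0.64005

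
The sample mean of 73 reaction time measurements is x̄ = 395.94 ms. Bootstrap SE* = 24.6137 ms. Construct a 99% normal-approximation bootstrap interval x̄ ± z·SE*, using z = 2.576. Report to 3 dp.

Margin = 2.576 × 24.6137 = 63.4049
Interval: 395.94 ± 63.4049

(332.535, 459.345)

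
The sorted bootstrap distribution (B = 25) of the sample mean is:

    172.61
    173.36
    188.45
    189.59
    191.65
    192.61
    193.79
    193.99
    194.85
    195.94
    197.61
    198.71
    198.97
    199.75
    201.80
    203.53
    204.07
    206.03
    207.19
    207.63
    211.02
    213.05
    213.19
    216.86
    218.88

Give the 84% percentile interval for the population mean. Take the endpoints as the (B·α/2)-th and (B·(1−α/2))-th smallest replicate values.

α = 0.16; lower rank = 25 × 0.080 = 2; upper rank = 25 × 0.920 = 23.
The 2nd smallest replicate is 173.36; the 23rd is 213.19.

(173.36, 213.19)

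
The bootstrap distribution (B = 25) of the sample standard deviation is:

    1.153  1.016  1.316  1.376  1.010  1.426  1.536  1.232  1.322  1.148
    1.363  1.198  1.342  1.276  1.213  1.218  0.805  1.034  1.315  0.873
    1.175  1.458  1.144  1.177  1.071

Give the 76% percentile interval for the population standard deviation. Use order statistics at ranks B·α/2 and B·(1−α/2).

(1.010, 1.376)

Sorted replicates: 0.805, 0.873, 1.010, 1.016, 1.034, 1.071, 1.144, 1.148, 1.153, 1.175, 1.177, 1.198, 1.213, 1.218, 1.232, 1.276, 1.315, 1.316, 1.322, 1.342, 1.363, 1.376, 1.426, 1.458, 1.536
α = 0.24; lower rank = 25 × 0.120 = 3; upper rank = 25 × 0.880 = 22.
The 3rd smallest replicate is 1.010; the 22nd is 1.376.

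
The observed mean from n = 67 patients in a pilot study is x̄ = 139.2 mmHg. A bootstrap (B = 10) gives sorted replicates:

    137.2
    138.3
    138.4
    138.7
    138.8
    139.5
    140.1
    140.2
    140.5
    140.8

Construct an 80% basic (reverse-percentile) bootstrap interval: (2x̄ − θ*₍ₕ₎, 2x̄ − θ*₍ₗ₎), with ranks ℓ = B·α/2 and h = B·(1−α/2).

(137.9, 141.2)

Percentile endpoints at ranks 1 and 9: θ*₍1₎ = 137.2, θ*₍9₎ = 140.5.
Basic interval reflects these around x̄:
  lower = 2 × 139.2 − 140.5 = 137.9
  upper = 2 × 139.2 − 137.2 = 141.2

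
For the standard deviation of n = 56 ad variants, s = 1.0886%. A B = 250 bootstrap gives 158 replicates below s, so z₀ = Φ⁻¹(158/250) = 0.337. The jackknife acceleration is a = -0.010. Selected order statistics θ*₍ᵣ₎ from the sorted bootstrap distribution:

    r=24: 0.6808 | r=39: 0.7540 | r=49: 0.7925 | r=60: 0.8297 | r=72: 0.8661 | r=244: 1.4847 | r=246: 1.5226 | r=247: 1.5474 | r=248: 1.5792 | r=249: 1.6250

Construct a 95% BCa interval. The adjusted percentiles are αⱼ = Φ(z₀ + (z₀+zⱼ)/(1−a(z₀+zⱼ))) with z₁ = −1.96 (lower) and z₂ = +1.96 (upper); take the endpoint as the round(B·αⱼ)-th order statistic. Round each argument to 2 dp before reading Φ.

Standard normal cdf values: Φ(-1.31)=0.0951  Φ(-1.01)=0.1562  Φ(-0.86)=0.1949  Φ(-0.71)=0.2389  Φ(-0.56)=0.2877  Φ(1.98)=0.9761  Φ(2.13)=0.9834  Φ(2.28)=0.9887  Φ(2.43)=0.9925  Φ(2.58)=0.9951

Lower: z₀ + z₁ = 0.337 + (-1.960) = -1.623; 1 − a(z₀+z₁) = 1 − (-0.010)(-1.623) = 0.9838; argument = 0.337 + (-1.623)/0.9838 = -1.3128 → -1.31.
α₁ = Φ(-1.31) = 0.0951; rank = round(250 × 0.0951) = 24; θ*₍24₎ = 0.6808.
Upper: z₀ + z₂ = 2.297; 1 − a(z₀+z₂) = 1.0230; argument = 2.5824 → 2.58; α₂ = 0.9951; rank = 249; θ*₍249₎ = 1.6250.

(0.6808, 1.6250)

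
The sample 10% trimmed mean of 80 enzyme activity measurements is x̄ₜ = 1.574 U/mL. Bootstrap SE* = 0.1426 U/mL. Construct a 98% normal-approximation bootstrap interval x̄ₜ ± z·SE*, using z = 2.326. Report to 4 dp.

Margin = 2.326 × 0.1426 = 0.33169
Interval: 1.574 ± 0.33169

(1.2423, 1.9057)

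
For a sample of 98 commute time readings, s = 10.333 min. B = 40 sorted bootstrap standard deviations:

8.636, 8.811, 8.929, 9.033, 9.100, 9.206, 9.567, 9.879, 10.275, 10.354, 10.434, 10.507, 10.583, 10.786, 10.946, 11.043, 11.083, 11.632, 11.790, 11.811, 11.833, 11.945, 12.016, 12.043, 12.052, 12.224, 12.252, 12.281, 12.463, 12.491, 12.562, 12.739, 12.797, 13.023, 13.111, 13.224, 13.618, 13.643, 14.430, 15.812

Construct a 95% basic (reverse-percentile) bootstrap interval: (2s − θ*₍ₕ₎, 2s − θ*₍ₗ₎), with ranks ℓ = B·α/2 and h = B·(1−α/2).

(6.236, 12.030)

Percentile endpoints at ranks 1 and 39: θ*₍1₎ = 8.636, θ*₍39₎ = 14.430.
Basic interval reflects these around s:
  lower = 2 × 10.333 − 14.430 = 6.236
  upper = 2 × 10.333 − 8.636 = 12.030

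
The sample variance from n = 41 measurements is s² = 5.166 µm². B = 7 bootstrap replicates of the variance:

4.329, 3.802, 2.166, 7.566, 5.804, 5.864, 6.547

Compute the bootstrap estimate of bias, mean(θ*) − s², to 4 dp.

bias = −0.0120

mean(θ*) = (4.329 + 3.802 + 2.166 + 7.566 + 5.804 + 5.864 + 6.547) / 7 = 5.15400
bias = 5.15400 − 5.166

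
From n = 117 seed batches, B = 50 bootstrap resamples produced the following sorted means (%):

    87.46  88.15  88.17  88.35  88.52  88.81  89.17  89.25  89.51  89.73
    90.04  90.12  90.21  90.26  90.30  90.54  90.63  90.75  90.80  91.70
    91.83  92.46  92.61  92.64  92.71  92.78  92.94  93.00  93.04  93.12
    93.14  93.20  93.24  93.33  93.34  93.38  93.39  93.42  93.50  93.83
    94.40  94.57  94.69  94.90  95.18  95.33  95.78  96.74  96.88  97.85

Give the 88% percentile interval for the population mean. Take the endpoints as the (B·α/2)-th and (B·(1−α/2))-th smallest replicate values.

α = 0.12; lower rank = 50 × 0.060 = 3; upper rank = 50 × 0.940 = 47.
The 3rd smallest replicate is 88.17; the 47th is 95.78.

(88.17, 95.78)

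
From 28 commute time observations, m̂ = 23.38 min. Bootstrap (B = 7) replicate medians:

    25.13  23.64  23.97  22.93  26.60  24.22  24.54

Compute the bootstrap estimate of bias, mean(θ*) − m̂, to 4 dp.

bias = +1.0529

mean(θ*) = (25.13 + 23.64 + 23.97 + 22.93 + 26.60 + 24.22 + 24.54) / 7 = 24.43286
bias = 24.43286 − 23.38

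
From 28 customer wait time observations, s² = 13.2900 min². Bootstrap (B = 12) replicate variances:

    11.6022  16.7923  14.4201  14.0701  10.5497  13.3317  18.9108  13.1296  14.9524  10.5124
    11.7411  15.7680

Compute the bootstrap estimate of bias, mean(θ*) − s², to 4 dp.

bias = +0.5250

mean(θ*) = (11.6022 + 16.7923 + 14.4201 + 14.0701 + 10.5497 + 13.3317 + 18.9108 + 13.1296 + 14.9524 + 10.5124 + 11.7411 + 15.7680) / 12 = 13.81503
bias = 13.81503 − 13.2900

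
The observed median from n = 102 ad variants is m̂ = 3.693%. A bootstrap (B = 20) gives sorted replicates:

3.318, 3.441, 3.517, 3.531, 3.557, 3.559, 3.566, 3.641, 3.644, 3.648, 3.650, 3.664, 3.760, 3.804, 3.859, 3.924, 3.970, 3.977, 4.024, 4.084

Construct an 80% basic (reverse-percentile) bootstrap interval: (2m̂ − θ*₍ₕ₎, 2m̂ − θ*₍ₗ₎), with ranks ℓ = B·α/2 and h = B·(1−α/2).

Percentile endpoints at ranks 2 and 18: θ*₍2₎ = 3.441, θ*₍18₎ = 3.977.
Basic interval reflects these around m̂:
  lower = 2 × 3.693 − 3.977 = 3.409
  upper = 2 × 3.693 − 3.441 = 3.945

(3.409, 3.945)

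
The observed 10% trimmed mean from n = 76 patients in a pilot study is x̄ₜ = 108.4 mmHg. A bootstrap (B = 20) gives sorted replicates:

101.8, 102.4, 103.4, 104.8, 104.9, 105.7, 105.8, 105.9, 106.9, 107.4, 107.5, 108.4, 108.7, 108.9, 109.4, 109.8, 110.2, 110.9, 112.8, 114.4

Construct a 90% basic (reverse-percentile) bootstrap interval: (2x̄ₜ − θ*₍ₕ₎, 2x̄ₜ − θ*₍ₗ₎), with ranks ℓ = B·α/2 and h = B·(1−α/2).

(104.0, 115.0)

Percentile endpoints at ranks 1 and 19: θ*₍1₎ = 101.8, θ*₍19₎ = 112.8.
Basic interval reflects these around x̄ₜ:
  lower = 2 × 108.4 − 112.8 = 104.0
  upper = 2 × 108.4 − 101.8 = 115.0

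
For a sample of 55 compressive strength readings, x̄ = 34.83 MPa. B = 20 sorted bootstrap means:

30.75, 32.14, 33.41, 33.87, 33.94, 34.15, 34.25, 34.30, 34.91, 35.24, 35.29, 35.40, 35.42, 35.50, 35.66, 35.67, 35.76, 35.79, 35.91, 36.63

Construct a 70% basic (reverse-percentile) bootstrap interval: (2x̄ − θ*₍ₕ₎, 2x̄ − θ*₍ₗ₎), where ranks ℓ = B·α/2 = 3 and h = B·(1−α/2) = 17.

(33.90, 36.25)

Percentile endpoints at ranks 3 and 17: θ*₍3₎ = 33.41, θ*₍17₎ = 35.76.
Basic interval reflects these around x̄:
  lower = 2 × 34.83 − 35.76 = 33.90
  upper = 2 × 34.83 − 33.41 = 36.25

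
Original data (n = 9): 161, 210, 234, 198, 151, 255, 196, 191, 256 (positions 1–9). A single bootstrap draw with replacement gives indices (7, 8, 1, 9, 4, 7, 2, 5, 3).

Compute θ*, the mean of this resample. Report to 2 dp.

Resample values: 196, 191, 161, 256, 198, 196, 210, 151, 234.
Mean = (196 + 191 + 161 + 256 + 198 + 196 + 210 + 151 + 234) / 9 = 1793.0 / 9 = 199.22

θ* = 199.22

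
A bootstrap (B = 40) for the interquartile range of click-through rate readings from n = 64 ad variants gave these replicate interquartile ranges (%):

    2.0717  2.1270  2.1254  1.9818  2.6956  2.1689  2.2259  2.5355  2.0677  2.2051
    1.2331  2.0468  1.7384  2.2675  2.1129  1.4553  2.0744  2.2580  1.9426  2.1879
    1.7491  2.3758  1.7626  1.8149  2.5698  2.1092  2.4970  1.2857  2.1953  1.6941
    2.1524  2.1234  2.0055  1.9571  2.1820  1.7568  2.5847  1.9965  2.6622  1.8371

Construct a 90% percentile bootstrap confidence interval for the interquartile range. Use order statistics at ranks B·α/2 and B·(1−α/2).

(1.2857, 2.5847)

Sorted replicates: 1.2331, 1.2857, 1.4553, 1.6941, 1.7384, 1.7491, 1.7568, 1.7626, 1.8149, 1.8371, 1.9426, 1.9571, 1.9818, 1.9965, 2.0055, 2.0468, 2.0677, 2.0717, 2.0744, 2.1092, 2.1129, 2.1234, 2.1254, 2.1270, 2.1524, 2.1689, 2.1820, 2.1879, 2.1953, 2.2051, 2.2259, 2.2580, 2.2675, 2.3758, 2.4970, 2.5355, 2.5698, 2.5847, 2.6622, 2.6956
α = 0.10; lower rank = 40 × 0.050 = 2; upper rank = 40 × 0.950 = 38.
The 2nd smallest replicate is 1.2857; the 38th is 2.5847.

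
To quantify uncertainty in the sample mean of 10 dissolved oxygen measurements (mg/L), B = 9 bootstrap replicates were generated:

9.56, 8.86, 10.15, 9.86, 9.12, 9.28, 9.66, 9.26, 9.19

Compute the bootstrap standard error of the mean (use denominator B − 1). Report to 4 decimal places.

SE* = 0.4035

Bootstrap SE is the standard deviation of the 9 replicate means.
Mean of replicates: (9.56 + 8.86 + 10.15 + 9.86 + 9.12 + 9.28 + 9.66 + 9.26 + 9.19) / 9 = 84.94000 / 9 = 9.43778
Sum of squared deviations: (+0.12222)² + (−0.57778)² + (+0.71222)² + (+0.42222)² + (−0.31778)² + (−0.15778)² + (+0.22222)² + (−0.17778)² + (−0.24778)² = 1.30256
Variance = 1.30256 / 8 = 0.16282
SE* = √0.16282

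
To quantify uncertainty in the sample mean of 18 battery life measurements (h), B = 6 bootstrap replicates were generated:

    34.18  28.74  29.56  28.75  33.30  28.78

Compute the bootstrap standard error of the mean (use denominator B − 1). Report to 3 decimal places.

Bootstrap SE is the standard deviation of the 6 replicate means.
Mean of replicates: (34.18 + 28.74 + 29.56 + 28.75 + 33.30 + 28.78) / 6 = 183.3100 / 6 = 30.5517
Sum of squared deviations: (+3.6283)² + (−1.8117)² + (−0.9917)² + (−1.8017)² + (+2.7483)² + (−1.7717)² = 31.3685
Variance = 31.3685 / 5 = 6.2737
SE* = √6.2737

SE* = 2.505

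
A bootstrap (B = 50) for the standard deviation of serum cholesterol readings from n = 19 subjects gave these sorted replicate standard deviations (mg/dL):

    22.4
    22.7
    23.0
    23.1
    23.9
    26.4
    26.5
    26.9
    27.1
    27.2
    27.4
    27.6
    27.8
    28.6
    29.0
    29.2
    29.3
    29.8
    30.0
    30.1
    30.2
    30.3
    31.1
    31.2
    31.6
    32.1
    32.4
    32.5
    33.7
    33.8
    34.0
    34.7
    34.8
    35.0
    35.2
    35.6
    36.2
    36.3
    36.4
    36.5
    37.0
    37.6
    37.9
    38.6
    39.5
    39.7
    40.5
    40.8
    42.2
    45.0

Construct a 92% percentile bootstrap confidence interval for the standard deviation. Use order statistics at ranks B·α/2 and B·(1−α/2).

(22.7, 40.8)

α = 0.08; lower rank = 50 × 0.040 = 2; upper rank = 50 × 0.960 = 48.
The 2nd smallest replicate is 22.7; the 48th is 40.8.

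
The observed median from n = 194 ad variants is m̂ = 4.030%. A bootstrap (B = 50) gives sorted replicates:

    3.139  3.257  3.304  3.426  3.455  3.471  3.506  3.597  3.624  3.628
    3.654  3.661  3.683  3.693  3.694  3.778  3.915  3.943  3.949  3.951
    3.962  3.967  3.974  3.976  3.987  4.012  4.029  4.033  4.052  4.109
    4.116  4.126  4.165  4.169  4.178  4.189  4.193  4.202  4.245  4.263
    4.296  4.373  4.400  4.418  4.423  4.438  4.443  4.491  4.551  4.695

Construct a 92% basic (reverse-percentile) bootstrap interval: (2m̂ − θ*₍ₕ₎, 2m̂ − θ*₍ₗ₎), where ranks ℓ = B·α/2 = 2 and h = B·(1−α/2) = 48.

(3.569, 4.803)

Percentile endpoints at ranks 2 and 48: θ*₍2₎ = 3.257, θ*₍48₎ = 4.491.
Basic interval reflects these around m̂:
  lower = 2 × 4.030 − 4.491 = 3.569
  upper = 2 × 4.030 − 3.257 = 4.803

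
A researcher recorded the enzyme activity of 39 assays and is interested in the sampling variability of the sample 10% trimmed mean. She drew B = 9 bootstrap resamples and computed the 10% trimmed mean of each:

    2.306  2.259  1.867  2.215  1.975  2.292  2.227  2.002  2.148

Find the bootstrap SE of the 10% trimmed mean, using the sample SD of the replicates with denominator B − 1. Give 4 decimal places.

Bootstrap SE is the standard deviation of the 9 replicate 10% trimmed means.
Mean of replicates: (2.306 + 2.259 + 1.867 + 2.215 + 1.975 + 2.292 + 2.227 + 2.002 + 2.148) / 9 = 19.29100 / 9 = 2.14344
Sum of squared deviations: (+0.16256)² + (+0.11556)² + (−0.27644)² + (+0.07156)² + (−0.16844)² + (+0.14856)² + (+0.08356)² + (−0.14144)² + (+0.00456)² = 0.19877
Variance = 0.19877 / 8 = 0.02485
SE* = √0.02485

SE* = 0.1576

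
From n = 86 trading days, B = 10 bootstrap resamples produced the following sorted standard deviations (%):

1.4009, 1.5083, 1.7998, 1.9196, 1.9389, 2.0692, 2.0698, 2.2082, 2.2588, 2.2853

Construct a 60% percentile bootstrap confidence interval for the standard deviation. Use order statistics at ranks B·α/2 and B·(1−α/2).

α = 0.40; lower rank = 10 × 0.200 = 2; upper rank = 10 × 0.800 = 8.
The 2nd smallest replicate is 1.5083; the 8th is 2.2082.

(1.5083, 2.2082)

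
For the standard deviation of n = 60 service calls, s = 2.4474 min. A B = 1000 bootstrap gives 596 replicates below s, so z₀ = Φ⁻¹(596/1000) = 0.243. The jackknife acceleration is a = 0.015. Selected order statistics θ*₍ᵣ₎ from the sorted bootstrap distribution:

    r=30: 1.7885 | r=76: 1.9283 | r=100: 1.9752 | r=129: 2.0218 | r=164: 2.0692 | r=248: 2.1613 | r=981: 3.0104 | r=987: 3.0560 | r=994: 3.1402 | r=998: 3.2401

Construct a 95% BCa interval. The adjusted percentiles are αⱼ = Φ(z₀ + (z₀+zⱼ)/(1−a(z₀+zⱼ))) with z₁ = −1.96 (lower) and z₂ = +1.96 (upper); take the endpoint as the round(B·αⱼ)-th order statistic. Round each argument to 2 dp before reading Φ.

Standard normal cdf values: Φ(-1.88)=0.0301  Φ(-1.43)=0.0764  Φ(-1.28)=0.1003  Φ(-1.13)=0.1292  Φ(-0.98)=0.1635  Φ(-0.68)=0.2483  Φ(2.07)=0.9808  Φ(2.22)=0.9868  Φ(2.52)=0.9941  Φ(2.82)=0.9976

Lower: z₀ + z₁ = 0.243 + (-1.960) = -1.717; 1 − a(z₀+z₁) = 1 − (0.015)(-1.717) = 1.0258; argument = 0.243 + (-1.717)/1.0258 = -1.4309 → -1.43.
α₁ = Φ(-1.43) = 0.0764; rank = round(1000 × 0.0764) = 76; θ*₍76₎ = 1.9283.
Upper: z₀ + z₂ = 2.203; 1 − a(z₀+z₂) = 0.9670; argument = 2.5213 → 2.52; α₂ = 0.9941; rank = 994; θ*₍994₎ = 3.1402.

(1.9283, 3.1402)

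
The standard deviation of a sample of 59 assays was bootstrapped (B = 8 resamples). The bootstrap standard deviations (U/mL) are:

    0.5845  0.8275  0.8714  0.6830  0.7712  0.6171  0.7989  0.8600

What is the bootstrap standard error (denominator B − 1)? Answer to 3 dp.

SE* = 0.110

Bootstrap SE is the standard deviation of the 8 replicate standard deviations.
Mean of replicates: (0.5845 + 0.8275 + 0.8714 + 0.6830 + 0.7712 + 0.6171 + 0.7989 + 0.8600) / 8 = 6.01360 / 8 = 0.75170
Sum of squared deviations: (−0.16720)² + (+0.07580)² + (+0.11970)² + (−0.06870)² + (+0.01950)² + (−0.13460)² + (+0.04720)² + (+0.10830)² = 0.08520
Variance = 0.08520 / 7 = 0.01217
SE* = √0.01217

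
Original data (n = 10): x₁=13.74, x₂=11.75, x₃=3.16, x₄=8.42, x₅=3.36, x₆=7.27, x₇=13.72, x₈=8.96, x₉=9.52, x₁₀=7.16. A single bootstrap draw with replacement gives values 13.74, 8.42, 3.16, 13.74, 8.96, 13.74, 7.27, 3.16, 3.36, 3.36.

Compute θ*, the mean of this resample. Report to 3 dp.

θ* = 7.891

Mean = (13.74 + 8.42 + 3.16 + 13.74 + 8.96 + 13.74 + 7.27 + 3.16 + 3.36 + 3.36) / 10 = 78.910 / 10 = 7.891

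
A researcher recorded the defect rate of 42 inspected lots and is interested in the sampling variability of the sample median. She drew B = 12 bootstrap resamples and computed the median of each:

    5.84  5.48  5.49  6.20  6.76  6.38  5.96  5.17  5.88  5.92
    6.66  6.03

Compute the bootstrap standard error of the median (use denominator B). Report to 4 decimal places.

SE* = 0.4529

Bootstrap SE is the standard deviation of the 12 replicate medians.
Mean of replicates: (5.84 + 5.48 + 5.49 + 6.20 + 6.76 + 6.38 + 5.96 + 5.17 + 5.88 + 5.92 + 6.66 + 6.03) / 12 = 71.77000 / 12 = 5.98083
Sum of squared deviations: (−0.14083)² + (−0.50083)² + (−0.49083)² + (+0.21917)² + (+0.77917)² + (+0.39917)² + (−0.02083)² + (−0.81083)² + (−0.10083)² + (−0.06083)² + (+0.67917)² + (+0.04917)² = 2.46149
Variance = 2.46149 / 12 = 0.20512
SE* = √0.20512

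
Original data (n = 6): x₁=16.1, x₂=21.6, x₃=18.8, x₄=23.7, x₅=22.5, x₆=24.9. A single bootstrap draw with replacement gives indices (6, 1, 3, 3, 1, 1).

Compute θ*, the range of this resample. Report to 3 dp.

θ* = 8.800

Resample values: 24.9, 16.1, 18.8, 18.8, 16.1, 16.1.
Range = 24.9 − 16.1 = 8.800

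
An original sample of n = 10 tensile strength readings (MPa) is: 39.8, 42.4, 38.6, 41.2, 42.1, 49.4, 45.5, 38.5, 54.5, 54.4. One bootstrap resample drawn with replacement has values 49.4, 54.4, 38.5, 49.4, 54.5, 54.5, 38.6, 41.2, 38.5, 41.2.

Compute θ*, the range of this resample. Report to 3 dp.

Range = 54.5 − 38.5 = 16.000

θ* = 16.000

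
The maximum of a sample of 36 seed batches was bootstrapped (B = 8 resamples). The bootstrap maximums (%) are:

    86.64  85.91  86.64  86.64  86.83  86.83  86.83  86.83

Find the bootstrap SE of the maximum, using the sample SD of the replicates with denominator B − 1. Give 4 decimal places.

Bootstrap SE is the standard deviation of the 8 replicate maximums.
Mean of replicates: (86.64 + 85.91 + 86.64 + 86.64 + 86.83 + 86.83 + 86.83 + 86.83) / 8 = 693.15000 / 8 = 86.64375
Sum of squared deviations: (−0.00375)² + (−0.73375)² + (−0.00375)² + (−0.00375)² + (+0.18625)² + (+0.18625)² + (+0.18625)² + (+0.18625)² = 0.67719
Variance = 0.67719 / 7 = 0.09674
SE* = √0.09674

SE* = 0.3110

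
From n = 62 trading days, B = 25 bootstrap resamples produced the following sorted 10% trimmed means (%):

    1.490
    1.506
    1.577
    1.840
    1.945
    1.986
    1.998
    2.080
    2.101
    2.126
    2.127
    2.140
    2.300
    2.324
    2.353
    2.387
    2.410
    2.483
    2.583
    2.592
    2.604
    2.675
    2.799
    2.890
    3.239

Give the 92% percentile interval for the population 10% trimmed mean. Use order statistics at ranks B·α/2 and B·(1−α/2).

α = 0.08; lower rank = 25 × 0.040 = 1; upper rank = 25 × 0.960 = 24.
The 1st smallest replicate is 1.490; the 24th is 2.890.

(1.490, 2.890)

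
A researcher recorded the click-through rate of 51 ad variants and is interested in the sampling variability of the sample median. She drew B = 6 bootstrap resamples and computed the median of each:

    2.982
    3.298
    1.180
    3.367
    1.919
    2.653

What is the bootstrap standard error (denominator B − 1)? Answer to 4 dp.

Bootstrap SE is the standard deviation of the 6 replicate medians.
Mean of replicates: (2.982 + 3.298 + 1.180 + 3.367 + 1.919 + 2.653) / 6 = 15.39900 / 6 = 2.56650
Sum of squared deviations: (+0.41550)² + (+0.73150)² + (−1.38650)² + (+0.80050)² + (−0.64750)² + (+0.08650)² = 3.69765
Variance = 3.69765 / 5 = 0.73953
SE* = √0.73953

SE* = 0.8600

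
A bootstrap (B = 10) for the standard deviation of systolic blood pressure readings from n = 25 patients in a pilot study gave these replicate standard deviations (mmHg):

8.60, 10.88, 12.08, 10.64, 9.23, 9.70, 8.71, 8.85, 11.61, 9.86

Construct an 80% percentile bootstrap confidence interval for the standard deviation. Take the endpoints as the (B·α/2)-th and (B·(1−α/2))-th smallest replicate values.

(8.60, 11.61)

Sorted replicates: 8.60, 8.71, 8.85, 9.23, 9.70, 9.86, 10.64, 10.88, 11.61, 12.08
α = 0.20; lower rank = 10 × 0.100 = 1; upper rank = 10 × 0.900 = 9.
The 1st smallest replicate is 8.60; the 9th is 11.61.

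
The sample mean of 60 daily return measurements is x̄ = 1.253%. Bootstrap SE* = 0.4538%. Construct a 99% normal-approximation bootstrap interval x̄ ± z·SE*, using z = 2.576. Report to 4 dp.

Margin = 2.576 × 0.4538 = 1.16899
Interval: 1.253 ± 1.16899

(0.0840, 2.4220)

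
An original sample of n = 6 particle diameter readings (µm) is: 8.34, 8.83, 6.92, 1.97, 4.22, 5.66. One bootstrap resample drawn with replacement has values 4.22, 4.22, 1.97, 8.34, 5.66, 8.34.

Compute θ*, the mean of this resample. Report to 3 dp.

Mean = (4.22 + 4.22 + 1.97 + 8.34 + 5.66 + 8.34) / 6 = 32.750 / 6 = 5.458

θ* = 5.458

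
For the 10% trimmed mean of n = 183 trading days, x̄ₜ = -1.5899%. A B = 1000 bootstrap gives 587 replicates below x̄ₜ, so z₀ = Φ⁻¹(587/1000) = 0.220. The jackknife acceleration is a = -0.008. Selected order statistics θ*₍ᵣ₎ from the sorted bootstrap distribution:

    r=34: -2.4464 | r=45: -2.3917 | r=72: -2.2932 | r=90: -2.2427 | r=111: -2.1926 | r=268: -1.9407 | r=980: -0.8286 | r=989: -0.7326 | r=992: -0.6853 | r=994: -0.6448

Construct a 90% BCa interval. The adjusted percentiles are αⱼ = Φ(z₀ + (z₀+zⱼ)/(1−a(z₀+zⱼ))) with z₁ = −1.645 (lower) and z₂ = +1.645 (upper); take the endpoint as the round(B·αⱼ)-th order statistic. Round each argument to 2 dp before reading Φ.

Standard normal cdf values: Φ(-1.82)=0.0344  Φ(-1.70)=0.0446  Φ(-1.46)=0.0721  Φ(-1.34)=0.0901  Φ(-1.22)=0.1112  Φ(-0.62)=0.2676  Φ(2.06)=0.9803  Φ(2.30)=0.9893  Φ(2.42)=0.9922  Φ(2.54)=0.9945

(-2.1926, -0.8286)

Lower: z₀ + z₁ = 0.220 + (-1.645) = -1.425; 1 − a(z₀+z₁) = 1 − (-0.008)(-1.425) = 0.9886; argument = 0.220 + (-1.425)/0.9886 = -1.2214 → -1.22.
α₁ = Φ(-1.22) = 0.1112; rank = round(1000 × 0.1112) = 111; θ*₍111₎ = -2.1926.
Upper: z₀ + z₂ = 1.865; 1 − a(z₀+z₂) = 1.0149; argument = 2.0576 → 2.06; α₂ = 0.9803; rank = 980; θ*₍980₎ = -0.8286.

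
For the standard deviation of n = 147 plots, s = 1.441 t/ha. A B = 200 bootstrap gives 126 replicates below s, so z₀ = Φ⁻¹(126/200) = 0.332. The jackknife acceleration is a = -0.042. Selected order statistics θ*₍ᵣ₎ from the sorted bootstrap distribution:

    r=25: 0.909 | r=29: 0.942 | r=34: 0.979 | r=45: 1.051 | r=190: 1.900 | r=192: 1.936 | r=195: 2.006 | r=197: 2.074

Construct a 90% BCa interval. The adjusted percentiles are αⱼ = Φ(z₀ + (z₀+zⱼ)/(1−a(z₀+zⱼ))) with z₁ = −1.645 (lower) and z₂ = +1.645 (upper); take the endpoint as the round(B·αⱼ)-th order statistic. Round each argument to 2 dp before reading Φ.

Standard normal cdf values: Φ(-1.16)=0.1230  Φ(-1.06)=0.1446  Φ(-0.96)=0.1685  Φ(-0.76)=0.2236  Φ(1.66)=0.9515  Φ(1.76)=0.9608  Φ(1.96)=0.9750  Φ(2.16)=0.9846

(0.942, 2.074)

Lower: z₀ + z₁ = 0.332 + (-1.645) = -1.313; 1 − a(z₀+z₁) = 1 − (-0.042)(-1.313) = 0.9449; argument = 0.332 + (-1.313)/0.9449 = -1.0576 → -1.06.
α₁ = Φ(-1.06) = 0.1446; rank = round(200 × 0.1446) = 29; θ*₍29₎ = 0.942.
Upper: z₀ + z₂ = 1.977; 1 − a(z₀+z₂) = 1.0830; argument = 2.1574 → 2.16; α₂ = 0.9846; rank = 197; θ*₍197₎ = 2.074.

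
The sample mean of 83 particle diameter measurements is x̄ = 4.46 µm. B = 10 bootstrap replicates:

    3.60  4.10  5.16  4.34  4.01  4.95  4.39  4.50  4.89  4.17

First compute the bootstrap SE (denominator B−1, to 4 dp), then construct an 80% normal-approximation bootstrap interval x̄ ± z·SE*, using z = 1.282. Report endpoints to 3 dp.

Mean of replicates = 4.4110; sum of squared deviations = 2.0677; SE* = √(2.0677/9) = 0.4793
Margin = 1.282 × 0.4793 = 0.6145
Interval: 4.46 ± 0.6145

(3.846, 5.074)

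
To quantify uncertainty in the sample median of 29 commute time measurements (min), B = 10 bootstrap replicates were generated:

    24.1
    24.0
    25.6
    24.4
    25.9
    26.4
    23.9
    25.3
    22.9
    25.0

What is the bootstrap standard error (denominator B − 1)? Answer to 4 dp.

Bootstrap SE is the standard deviation of the 10 replicate medians.
Mean of replicates: (24.1 + 24.0 + 25.6 + 24.4 + 25.9 + 26.4 + 23.9 + 25.3 + 22.9 + 25.0) / 10 = 247.50000 / 10 = 24.75000
Sum of squared deviations: (−0.65000)² + (−0.75000)² + (+0.85000)² + (−0.35000)² + (+1.15000)² + (+1.65000)² + (−0.85000)² + (+0.55000)² + (−1.85000)² + (+0.25000)² = 10.38500
Variance = 10.38500 / 9 = 1.15389
SE* = √1.15389

SE* = 1.0742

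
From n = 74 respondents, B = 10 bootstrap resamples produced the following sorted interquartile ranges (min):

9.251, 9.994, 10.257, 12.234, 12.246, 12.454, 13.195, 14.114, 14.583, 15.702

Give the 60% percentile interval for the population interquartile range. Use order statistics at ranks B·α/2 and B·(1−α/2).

(9.994, 14.114)

α = 0.40; lower rank = 10 × 0.200 = 2; upper rank = 10 × 0.800 = 8.
The 2nd smallest replicate is 9.994; the 8th is 14.114.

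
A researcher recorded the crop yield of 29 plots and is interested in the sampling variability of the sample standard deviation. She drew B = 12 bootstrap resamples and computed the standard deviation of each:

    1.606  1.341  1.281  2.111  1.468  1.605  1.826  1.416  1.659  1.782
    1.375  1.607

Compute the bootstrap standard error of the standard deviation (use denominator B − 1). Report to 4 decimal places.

SE* = 0.2371

Bootstrap SE is the standard deviation of the 12 replicate standard deviations.
Mean of replicates: (1.606 + 1.341 + 1.281 + 2.111 + 1.468 + 1.605 + 1.826 + 1.416 + 1.659 + 1.782 + 1.375 + 1.607) / 12 = 19.07700 / 12 = 1.58975
Sum of squared deviations: (+0.01625)² + (−0.24875)² + (−0.30875)² + (+0.52125)² + (−0.12175)² + (+0.01525)² + (+0.23625)² + (−0.17375)² + (+0.06925)² + (+0.19225)² + (−0.21475)² + (+0.01725)² = 0.61840
Variance = 0.61840 / 11 = 0.05622
SE* = √0.05622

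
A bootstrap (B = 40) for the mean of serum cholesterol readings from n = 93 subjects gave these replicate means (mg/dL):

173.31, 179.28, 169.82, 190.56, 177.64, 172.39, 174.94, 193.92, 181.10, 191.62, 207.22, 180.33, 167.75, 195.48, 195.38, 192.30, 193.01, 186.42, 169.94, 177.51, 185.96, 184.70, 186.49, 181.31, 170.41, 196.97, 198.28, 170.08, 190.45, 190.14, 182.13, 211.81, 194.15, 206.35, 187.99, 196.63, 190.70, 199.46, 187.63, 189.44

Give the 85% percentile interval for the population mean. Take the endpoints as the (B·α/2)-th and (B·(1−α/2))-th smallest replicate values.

(169.94, 199.46)

Sorted replicates: 167.75, 169.82, 169.94, 170.08, 170.41, 172.39, 173.31, 174.94, 177.51, 177.64, 179.28, 180.33, 181.10, 181.31, 182.13, 184.70, 185.96, 186.42, 186.49, 187.63, 187.99, 189.44, 190.14, 190.45, 190.56, 190.70, 191.62, 192.30, 193.01, 193.92, 194.15, 195.38, 195.48, 196.63, 196.97, 198.28, 199.46, 206.35, 207.22, 211.81
α = 0.15; lower rank = 40 × 0.075 = 3; upper rank = 40 × 0.925 = 37.
The 3rd smallest replicate is 169.94; the 37th is 199.46.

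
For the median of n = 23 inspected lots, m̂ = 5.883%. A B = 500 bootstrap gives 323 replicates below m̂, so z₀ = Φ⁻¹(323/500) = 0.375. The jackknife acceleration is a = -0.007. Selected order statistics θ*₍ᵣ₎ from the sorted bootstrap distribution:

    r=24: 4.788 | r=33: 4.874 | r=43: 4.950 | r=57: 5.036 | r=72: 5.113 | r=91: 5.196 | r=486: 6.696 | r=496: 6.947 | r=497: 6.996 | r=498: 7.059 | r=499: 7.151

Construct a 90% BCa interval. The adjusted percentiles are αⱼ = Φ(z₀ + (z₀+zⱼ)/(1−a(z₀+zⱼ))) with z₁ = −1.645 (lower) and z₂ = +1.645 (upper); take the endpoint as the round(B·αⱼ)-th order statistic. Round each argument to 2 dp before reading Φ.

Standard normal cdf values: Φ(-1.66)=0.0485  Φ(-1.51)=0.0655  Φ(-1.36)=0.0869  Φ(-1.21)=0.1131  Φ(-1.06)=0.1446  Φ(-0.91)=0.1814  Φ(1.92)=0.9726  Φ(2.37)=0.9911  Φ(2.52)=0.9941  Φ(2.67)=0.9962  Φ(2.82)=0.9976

Lower: z₀ + z₁ = 0.375 + (-1.645) = -1.270; 1 − a(z₀+z₁) = 1 − (-0.007)(-1.270) = 0.9911; argument = 0.375 + (-1.270)/0.9911 = -0.9064 → -0.91.
α₁ = Φ(-0.91) = 0.1814; rank = round(500 × 0.1814) = 91; θ*₍91₎ = 5.196.
Upper: z₀ + z₂ = 2.020; 1 − a(z₀+z₂) = 1.0141; argument = 2.3668 → 2.37; α₂ = 0.9911; rank = 496; θ*₍496₎ = 6.947.

(5.196, 6.947)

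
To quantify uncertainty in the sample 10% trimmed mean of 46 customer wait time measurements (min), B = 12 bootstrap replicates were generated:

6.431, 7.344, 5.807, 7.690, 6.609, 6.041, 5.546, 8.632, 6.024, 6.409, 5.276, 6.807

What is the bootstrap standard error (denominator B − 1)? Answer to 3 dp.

Bootstrap SE is the standard deviation of the 12 replicate 10% trimmed means.
Mean of replicates: (6.431 + 7.344 + 5.807 + 7.690 + 6.609 + 6.041 + 5.546 + 8.632 + 6.024 + 6.409 + 5.276 + 6.807) / 12 = 78.6160 / 12 = 6.5513
Sum of squared deviations: (−0.1203)² + (+0.7927)² + (−0.7443)² + (+1.1387)² + (+0.0577)² + (−0.5103)² + (−1.0053)² + (+2.0807)² + (−0.5273)² + (−0.1423)² + (−1.2753)² + (+0.2557)² = 10.0872
Variance = 10.0872 / 11 = 0.9170
SE* = √0.9170

SE* = 0.958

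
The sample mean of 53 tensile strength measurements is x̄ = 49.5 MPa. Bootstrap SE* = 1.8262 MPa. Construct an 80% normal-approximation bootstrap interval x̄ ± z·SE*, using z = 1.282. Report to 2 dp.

Margin = 1.282 × 1.8262 = 2.341
Interval: 49.5 ± 2.341

(47.16, 51.84)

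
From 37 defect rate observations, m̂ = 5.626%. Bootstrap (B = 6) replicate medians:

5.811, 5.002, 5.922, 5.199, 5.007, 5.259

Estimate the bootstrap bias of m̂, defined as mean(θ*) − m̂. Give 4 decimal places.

mean(θ*) = (5.811 + 5.002 + 5.922 + 5.199 + 5.007 + 5.259) / 6 = 5.36667
bias = 5.36667 − 5.626

bias = −0.2593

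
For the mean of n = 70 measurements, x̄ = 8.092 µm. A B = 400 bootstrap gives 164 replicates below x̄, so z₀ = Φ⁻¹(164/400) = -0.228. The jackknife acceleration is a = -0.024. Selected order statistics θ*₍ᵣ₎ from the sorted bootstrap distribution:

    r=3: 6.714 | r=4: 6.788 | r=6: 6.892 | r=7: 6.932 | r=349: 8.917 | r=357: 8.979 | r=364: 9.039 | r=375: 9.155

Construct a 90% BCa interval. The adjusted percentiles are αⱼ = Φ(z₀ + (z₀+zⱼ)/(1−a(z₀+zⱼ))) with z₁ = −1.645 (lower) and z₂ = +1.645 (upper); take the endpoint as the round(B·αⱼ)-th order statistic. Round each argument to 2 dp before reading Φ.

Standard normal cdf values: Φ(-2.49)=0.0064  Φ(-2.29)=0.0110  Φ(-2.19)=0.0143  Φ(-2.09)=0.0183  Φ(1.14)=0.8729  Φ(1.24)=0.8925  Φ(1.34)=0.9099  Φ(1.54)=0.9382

(6.892, 8.917)

Lower: z₀ + z₁ = -0.228 + (-1.645) = -1.873; 1 − a(z₀+z₁) = 1 − (-0.024)(-1.873) = 0.9550; argument = -0.228 + (-1.873)/0.9550 = -2.1892 → -2.19.
α₁ = Φ(-2.19) = 0.0143; rank = round(400 × 0.0143) = 6; θ*₍6₎ = 6.892.
Upper: z₀ + z₂ = 1.417; 1 − a(z₀+z₂) = 1.0340; argument = 1.1424 → 1.14; α₂ = 0.8729; rank = 349; θ*₍349₎ = 8.917.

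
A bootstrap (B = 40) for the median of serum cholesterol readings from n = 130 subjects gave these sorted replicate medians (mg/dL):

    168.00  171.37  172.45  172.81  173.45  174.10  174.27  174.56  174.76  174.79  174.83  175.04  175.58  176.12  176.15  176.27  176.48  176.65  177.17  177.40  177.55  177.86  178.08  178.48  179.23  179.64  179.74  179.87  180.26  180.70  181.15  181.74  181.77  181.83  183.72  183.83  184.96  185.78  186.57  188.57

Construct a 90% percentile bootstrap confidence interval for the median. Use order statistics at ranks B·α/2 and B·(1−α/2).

α = 0.10; lower rank = 40 × 0.050 = 2; upper rank = 40 × 0.950 = 38.
The 2nd smallest replicate is 171.37; the 38th is 185.78.

(171.37, 185.78)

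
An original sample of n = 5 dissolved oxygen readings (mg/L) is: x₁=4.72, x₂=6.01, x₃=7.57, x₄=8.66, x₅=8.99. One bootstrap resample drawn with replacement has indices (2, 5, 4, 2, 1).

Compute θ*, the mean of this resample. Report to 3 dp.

θ* = 6.878

Resample values: 6.01, 8.99, 8.66, 6.01, 4.72.
Mean = (6.01 + 8.99 + 8.66 + 6.01 + 4.72) / 5 = 34.390 / 5 = 6.878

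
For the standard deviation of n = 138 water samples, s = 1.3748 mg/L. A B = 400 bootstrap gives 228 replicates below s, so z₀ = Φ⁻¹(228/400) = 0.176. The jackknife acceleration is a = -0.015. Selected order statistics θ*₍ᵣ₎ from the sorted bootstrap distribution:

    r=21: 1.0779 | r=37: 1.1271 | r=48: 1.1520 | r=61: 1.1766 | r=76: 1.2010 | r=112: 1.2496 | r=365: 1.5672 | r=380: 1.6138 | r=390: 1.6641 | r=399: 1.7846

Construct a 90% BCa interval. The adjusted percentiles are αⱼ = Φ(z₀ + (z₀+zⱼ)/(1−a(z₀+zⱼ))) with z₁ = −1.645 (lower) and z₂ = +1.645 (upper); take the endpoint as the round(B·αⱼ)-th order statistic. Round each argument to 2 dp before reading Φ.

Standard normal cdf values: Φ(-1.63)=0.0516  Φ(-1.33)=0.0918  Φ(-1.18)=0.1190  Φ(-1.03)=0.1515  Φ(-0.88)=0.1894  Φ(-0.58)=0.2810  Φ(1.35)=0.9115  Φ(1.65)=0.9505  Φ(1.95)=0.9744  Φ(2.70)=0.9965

Lower: z₀ + z₁ = 0.176 + (-1.645) = -1.469; 1 − a(z₀+z₁) = 1 − (-0.015)(-1.469) = 0.9780; argument = 0.176 + (-1.469)/0.9780 = -1.3261 → -1.33.
α₁ = Φ(-1.33) = 0.0918; rank = round(400 × 0.0918) = 37; θ*₍37₎ = 1.1271.
Upper: z₀ + z₂ = 1.821; 1 − a(z₀+z₂) = 1.0273; argument = 1.9486 → 1.95; α₂ = 0.9744; rank = 390; θ*₍390₎ = 1.6641.

(1.1271, 1.6641)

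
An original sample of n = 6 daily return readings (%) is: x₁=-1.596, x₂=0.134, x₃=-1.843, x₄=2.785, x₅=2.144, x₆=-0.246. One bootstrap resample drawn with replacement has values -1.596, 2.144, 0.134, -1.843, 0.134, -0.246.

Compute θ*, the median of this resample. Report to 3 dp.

θ* = -0.056

Sorted: -1.843, -1.596, -0.246, 0.134, 0.134, 2.144
Median = average of the two middle values = -0.056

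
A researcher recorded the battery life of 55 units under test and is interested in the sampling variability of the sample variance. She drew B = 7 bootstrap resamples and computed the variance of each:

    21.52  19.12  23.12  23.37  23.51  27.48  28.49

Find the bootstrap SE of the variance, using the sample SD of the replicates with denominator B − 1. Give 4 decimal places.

Bootstrap SE is the standard deviation of the 7 replicate variances.
Mean of replicates: (21.52 + 19.12 + 23.12 + 23.37 + 23.51 + 27.48 + 28.49) / 7 = 166.61000 / 7 = 23.80143
Sum of squared deviations: (−2.28143)² + (−4.68143)² + (−0.68143)² + (−0.43143)² + (−0.29143)² + (+3.67857)² + (+4.68857)² = 63.37069
Variance = 63.37069 / 6 = 10.56178
SE* = √10.56178

SE* = 3.2499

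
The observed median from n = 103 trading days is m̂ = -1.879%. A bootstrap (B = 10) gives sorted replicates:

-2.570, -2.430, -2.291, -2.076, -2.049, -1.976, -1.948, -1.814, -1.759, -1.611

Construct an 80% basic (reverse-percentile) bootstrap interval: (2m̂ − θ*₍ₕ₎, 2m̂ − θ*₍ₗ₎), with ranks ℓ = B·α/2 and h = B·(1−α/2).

Percentile endpoints at ranks 1 and 9: θ*₍1₎ = -2.570, θ*₍9₎ = -1.759.
Basic interval reflects these around m̂:
  lower = 2 × -1.879 − -1.759 = -1.999
  upper = 2 × -1.879 − -2.570 = -1.188

(-1.999, -1.188)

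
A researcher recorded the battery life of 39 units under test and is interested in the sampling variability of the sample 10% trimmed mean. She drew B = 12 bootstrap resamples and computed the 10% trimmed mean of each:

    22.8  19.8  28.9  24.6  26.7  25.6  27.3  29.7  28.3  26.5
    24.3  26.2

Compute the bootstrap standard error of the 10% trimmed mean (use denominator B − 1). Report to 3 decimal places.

Bootstrap SE is the standard deviation of the 12 replicate 10% trimmed means.
Mean of replicates: (22.8 + 19.8 + 28.9 + 24.6 + 26.7 + 25.6 + 27.3 + 29.7 + 28.3 + 26.5 + 24.3 + 26.2) / 12 = 310.7000 / 12 = 25.8917
Sum of squared deviations: (−3.0917)² + (−6.0917)² + (+3.0083)² + (−1.2917)² + (+0.8083)² + (−0.2917)² + (+1.4083)² + (+3.8083)² + (+2.4083)² + (+0.6083)² + (−1.5917)² + (+0.3083)² = 83.4092
Variance = 83.4092 / 11 = 7.5827
SE* = √7.5827

SE* = 2.754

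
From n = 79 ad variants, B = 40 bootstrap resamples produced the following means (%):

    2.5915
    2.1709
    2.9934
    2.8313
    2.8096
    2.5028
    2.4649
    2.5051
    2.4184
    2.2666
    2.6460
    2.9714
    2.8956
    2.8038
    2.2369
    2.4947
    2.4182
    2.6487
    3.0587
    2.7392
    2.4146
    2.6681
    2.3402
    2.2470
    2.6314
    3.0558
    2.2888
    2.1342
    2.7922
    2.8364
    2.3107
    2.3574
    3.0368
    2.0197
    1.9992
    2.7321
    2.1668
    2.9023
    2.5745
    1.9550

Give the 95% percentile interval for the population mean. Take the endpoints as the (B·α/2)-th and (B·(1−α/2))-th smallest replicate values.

Sorted replicates: 1.9550, 1.9992, 2.0197, 2.1342, 2.1668, 2.1709, 2.2369, 2.2470, 2.2666, 2.2888, 2.3107, 2.3402, 2.3574, 2.4146, 2.4182, 2.4184, 2.4649, 2.4947, 2.5028, 2.5051, 2.5745, 2.5915, 2.6314, 2.6460, 2.6487, 2.6681, 2.7321, 2.7392, 2.7922, 2.8038, 2.8096, 2.8313, 2.8364, 2.8956, 2.9023, 2.9714, 2.9934, 3.0368, 3.0558, 3.0587
α = 0.05; lower rank = 40 × 0.025 = 1; upper rank = 40 × 0.975 = 39.
The 1st smallest replicate is 1.9550; the 39th is 3.0558.

(1.9550, 3.0558)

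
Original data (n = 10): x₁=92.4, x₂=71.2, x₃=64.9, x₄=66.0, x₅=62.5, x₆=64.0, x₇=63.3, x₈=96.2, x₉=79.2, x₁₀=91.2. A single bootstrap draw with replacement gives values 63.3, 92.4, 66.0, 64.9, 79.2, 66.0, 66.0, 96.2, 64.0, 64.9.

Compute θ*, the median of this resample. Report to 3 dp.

Sorted: 63.3, 64.0, 64.9, 64.9, 66.0, 66.0, 66.0, 79.2, 92.4, 96.2
Median = average of the two middle values = 66.000

θ* = 66.000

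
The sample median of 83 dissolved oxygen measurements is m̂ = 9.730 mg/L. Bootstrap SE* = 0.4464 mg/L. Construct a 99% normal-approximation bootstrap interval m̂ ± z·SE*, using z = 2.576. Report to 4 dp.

(8.5801, 10.8799)

Margin = 2.576 × 0.4464 = 1.14993
Interval: 9.730 ± 1.14993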